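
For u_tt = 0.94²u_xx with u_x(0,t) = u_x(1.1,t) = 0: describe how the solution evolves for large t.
u oscillates about a mean that drifts linearly in t (generically unbounded; no decay). There is no damping, so the nonconstant modes persist as standing waves (energy conserved, no decay). But with Neumann conditions at both ends the constant mode has eigenvalue 0: the spatial mean M(t) of u satisfies M'' = 0, so M(t) = M(0) + M'(0)·t. Unless the initial velocity has zero mean (∫u_t(x,0)dx = 0), the solution grows linearly in t (unbounded, though not exponentially); if it does have zero mean, the solution stays bounded and simply oscillates.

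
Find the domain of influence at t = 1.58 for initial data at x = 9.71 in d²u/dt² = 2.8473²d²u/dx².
Domain of influence: [5.211266, 14.208734]. Data at x = 9.71 spreads outward at speed 2.8473.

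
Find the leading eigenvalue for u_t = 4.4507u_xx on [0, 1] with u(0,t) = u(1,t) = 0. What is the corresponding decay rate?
Eigenvalues: λₙ = 4.4507n²π².
First three modes:
  n=1: λ₁ = 4.4507π² ≈ 43.927
  n=2: λ₂ = 17.8028π² ≈ 175.707 (4× faster decay)
  n=3: λ₃ = 40.0563π² ≈ 395.34 (9× faster decay)
As t → ∞, higher modes decay exponentially faster. The n=1 mode dominates: u ~ c₁ sin(πx) e^{-λ₁t}.
Decay rate: λ₁ = 4.4507π² ≈ 43.927.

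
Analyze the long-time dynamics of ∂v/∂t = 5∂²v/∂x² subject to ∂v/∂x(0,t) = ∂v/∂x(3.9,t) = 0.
Long-time behavior: v → constant (steady state). Heat is conserved (no flux at boundaries); solution approaches the spatial average.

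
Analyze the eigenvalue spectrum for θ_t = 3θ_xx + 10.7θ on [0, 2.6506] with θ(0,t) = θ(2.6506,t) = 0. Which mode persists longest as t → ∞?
Eigenvalues: λₙ = 3n²π²/2.6506² - 10.7.
First three modes:
  n=1: λ₁ = 3π²/2.6506² - 10.7 ≈ -6.486
  n=2: λ₂ = 12π²/2.6506² - 10.7 ≈ 6.157
  n=3: λ₃ = 27π²/2.6506² - 10.7 ≈ 27.229
Since 3π²/2.6506² ≈ 4.214 < 10.7, λ₁ < 0.
The n=1 mode grows fastest (−λₙ is largest for n=1) → dominates.
Asymptotic: θ ~ c₁ sin(πx/2.6506) e^{6.486t} (exponential growth at rate −λ₁ ≈ 6.486).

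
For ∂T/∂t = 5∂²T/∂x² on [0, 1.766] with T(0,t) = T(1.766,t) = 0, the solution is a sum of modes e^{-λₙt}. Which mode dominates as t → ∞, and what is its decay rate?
Eigenvalues: λₙ = 5n²π²/1.766².
First three modes:
  n=1: λ₁ = 5π²/1.766² ≈ 15.823
  n=2: λ₂ = 20π²/1.766² ≈ 63.292 (4× faster decay)
  n=3: λ₃ = 45π²/1.766² ≈ 142.407 (9× faster decay)
As t → ∞, higher modes decay exponentially faster. The n=1 mode dominates: T ~ c₁ sin(πx/1.766) e^{-λ₁t}.
Decay rate: λ₁ = 5π²/1.766² ≈ 15.823.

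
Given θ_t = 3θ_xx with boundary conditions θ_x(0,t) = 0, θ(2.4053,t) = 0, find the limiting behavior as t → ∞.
θ → 0. Heat escapes through the Dirichlet boundary.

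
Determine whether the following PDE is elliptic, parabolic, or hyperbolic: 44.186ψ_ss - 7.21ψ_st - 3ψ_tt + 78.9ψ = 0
Coefficients: A = 44.186, B = -7.21, C = -3. B² - 4AC = 582.2161, which is positive, so the equation is hyperbolic.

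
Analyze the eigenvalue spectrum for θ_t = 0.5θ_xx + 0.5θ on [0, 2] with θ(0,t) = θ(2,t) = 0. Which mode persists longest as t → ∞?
Eigenvalues: λₙ = 0.5n²π²/2² - 0.5.
First three modes:
  n=1: λ₁ = 0.5π²/2² - 0.5 ≈ 0.734
  n=2: λ₂ = 2π²/2² - 0.5 ≈ 4.435
  n=3: λ₃ = 4.5π²/2² - 0.5 ≈ 10.603
Since 0.5π²/2² ≈ 1.234 > 0.5, all λₙ > 0.
The n=1 mode decays slowest → dominates as t → ∞.
Asymptotic: θ ~ c₁ sin(πx/2) e^{-λ₁t} with decay rate λ₁ ≈ 0.734.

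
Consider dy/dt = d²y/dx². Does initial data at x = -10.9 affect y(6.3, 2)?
Yes, for any finite x. The heat equation has infinite propagation speed, so all initial data affects all points at any t > 0.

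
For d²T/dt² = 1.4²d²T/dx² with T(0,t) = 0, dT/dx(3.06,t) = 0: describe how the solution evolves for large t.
T oscillates (no decay). Energy is conserved; the solution oscillates indefinitely as standing waves.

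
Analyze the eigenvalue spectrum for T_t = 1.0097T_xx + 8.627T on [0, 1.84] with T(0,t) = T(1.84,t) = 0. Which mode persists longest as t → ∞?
Eigenvalues: λₙ = 1.0097n²π²/1.84² - 8.627.
First three modes:
  n=1: λ₁ = 1.0097π²/1.84² - 8.627 ≈ -5.684
  n=2: λ₂ = 4.0388π²/1.84² - 8.627 ≈ 3.147
  n=3: λ₃ = 9.0873π²/1.84² - 8.627 ≈ 17.864
Since 1.0097π²/1.84² ≈ 2.943 < 8.627, λ₁ < 0.
The n=1 mode grows fastest (−λₙ is largest for n=1) → dominates.
Asymptotic: T ~ c₁ sin(πx/1.84) e^{5.684t} (exponential growth at rate −λ₁ ≈ 5.684).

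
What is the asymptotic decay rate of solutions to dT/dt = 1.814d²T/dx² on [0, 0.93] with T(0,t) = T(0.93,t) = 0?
Eigenvalues: λₙ = 1.814n²π²/0.93².
First three modes:
  n=1: λ₁ = 1.814π²/0.93² ≈ 20.7
  n=2: λ₂ = 7.256π²/0.93² ≈ 82.8 (4× faster decay)
  n=3: λ₃ = 16.326π²/0.93² ≈ 186.3 (9× faster decay)
As t → ∞, higher modes decay exponentially faster. The n=1 mode dominates: T ~ c₁ sin(πx/0.93) e^{-λ₁t}.
Decay rate: λ₁ = 1.814π²/0.93² ≈ 20.7.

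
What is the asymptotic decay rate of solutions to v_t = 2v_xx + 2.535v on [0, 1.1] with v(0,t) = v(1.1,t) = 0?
Eigenvalues: λₙ = 2n²π²/1.1² - 2.535.
First three modes:
  n=1: λ₁ = 2π²/1.1² - 2.535 ≈ 13.778
  n=2: λ₂ = 8π²/1.1² - 2.535 ≈ 62.719
  n=3: λ₃ = 18π²/1.1² - 2.535 ≈ 144.286
Since 2π²/1.1² ≈ 16.313 > 2.535, all λₙ > 0.
The n=1 mode decays slowest → dominates as t → ∞.
Asymptotic: v ~ c₁ sin(πx/1.1) e^{-λ₁t} with decay rate λ₁ ≈ 13.778.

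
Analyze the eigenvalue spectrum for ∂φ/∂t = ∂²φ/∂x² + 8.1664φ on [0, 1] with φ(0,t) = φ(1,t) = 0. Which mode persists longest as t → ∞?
Eigenvalues: λₙ = n²π²/1² - 8.1664.
First three modes:
  n=1: λ₁ = π² - 8.1664 ≈ 1.703
  n=2: λ₂ = 4π² - 8.1664 ≈ 31.312
  n=3: λ₃ = 9π² - 8.1664 ≈ 80.66
Since π² ≈ 9.87 > 8.1664, all λₙ > 0.
The n=1 mode decays slowest → dominates as t → ∞.
Asymptotic: φ ~ c₁ sin(πx/1) e^{-λ₁t} with decay rate λ₁ ≈ 1.703.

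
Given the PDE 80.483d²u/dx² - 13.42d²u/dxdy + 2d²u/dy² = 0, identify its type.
The second-order coefficients are A = 80.483, B = -13.42, C = 2. Since B² - 4AC = -463.7676 < 0, this is an elliptic PDE.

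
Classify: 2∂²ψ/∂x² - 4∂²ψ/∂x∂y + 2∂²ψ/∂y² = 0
Parabolic (discriminant = 0).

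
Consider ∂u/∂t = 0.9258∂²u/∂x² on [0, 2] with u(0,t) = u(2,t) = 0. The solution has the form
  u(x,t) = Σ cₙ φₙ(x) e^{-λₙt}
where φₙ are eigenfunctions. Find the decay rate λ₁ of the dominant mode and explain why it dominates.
Eigenvalues: λₙ = 0.9258n²π²/2².
First three modes:
  n=1: λ₁ = 0.9258π²/2² ≈ 2.284
  n=2: λ₂ = 3.7032π²/2² ≈ 9.137 (4× faster decay)
  n=3: λ₃ = 8.3322π²/2² ≈ 20.559 (9× faster decay)
As t → ∞, higher modes decay exponentially faster. The n=1 mode dominates: u ~ c₁ sin(πx/2) e^{-λ₁t}.
Decay rate: λ₁ = 0.9258π²/2² ≈ 2.284.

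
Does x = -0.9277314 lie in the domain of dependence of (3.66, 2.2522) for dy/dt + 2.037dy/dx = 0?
Yes. The characteristic through (3.66, 2.2522) passes through x = -0.9277314.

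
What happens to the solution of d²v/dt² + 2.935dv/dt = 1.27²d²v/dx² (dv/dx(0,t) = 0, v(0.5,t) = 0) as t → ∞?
v → 0. Damping (γ=2.935) dissipates energy; oscillations decay exponentially.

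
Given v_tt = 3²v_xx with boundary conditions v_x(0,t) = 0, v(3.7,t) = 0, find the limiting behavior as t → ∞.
v oscillates (no decay). Energy is conserved; the solution oscillates indefinitely as standing waves.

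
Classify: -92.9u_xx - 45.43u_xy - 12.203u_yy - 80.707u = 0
Elliptic (discriminant = -2470.7499).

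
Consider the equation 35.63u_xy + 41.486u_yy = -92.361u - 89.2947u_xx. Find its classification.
Rewriting in standard form: 89.2947u_xx + 35.63u_xy + 41.486u_yy + 92.361u = 0. Elliptic. (A = 89.2947, B = 35.63, C = 41.486 gives B² - 4AC = -13548.4227968.)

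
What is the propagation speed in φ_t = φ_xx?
Infinite. The heat equation is parabolic, not hyperbolic, so disturbances propagate instantly.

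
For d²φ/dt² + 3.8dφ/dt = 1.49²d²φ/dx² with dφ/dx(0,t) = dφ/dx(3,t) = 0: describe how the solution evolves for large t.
φ → constant (steady state). Damping (γ=3.8) dissipates the nonconstant modes; with Neumann BCs the spatial average obeys M''+γM'=0 and tends to a finite limit.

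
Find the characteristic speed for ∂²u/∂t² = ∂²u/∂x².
Speed = 1. Information travels along characteristics x = x₀ ± 1t.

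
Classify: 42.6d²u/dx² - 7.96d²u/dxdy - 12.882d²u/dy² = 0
Hyperbolic (discriminant = 2258.4544).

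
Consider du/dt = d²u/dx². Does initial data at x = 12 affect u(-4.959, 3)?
Yes, for any finite x. The heat equation has infinite propagation speed, so all initial data affects all points at any t > 0.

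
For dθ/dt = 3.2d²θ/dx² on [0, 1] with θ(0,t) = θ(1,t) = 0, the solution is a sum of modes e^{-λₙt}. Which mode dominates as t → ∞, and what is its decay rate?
Eigenvalues: λₙ = 3.2n²π².
First three modes:
  n=1: λ₁ = 3.2π² ≈ 31.583
  n=2: λ₂ = 12.8π² ≈ 126.331 (4× faster decay)
  n=3: λ₃ = 28.8π² ≈ 284.245 (9× faster decay)
As t → ∞, higher modes decay exponentially faster. The n=1 mode dominates: θ ~ c₁ sin(πx) e^{-λ₁t}.
Decay rate: λ₁ = 3.2π² ≈ 31.583.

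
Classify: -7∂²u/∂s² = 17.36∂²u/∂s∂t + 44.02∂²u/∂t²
Rewriting in standard form: -7∂²u/∂s² - 17.36∂²u/∂s∂t - 44.02∂²u/∂t² = 0. Elliptic (discriminant = -931.1904).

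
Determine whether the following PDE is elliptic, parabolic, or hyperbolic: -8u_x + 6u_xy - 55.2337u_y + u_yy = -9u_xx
Rewriting in standard form: 9u_xx + 6u_xy + u_yy - 8u_x - 55.2337u_y = 0. Coefficients: A = 9, B = 6, C = 1. B² - 4AC = 0, which is zero, so the equation is parabolic.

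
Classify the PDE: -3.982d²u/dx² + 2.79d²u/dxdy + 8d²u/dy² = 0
A = -3.982, B = 2.79, C = 8. Discriminant B² - 4AC = 135.2081. Since 135.2081 > 0, hyperbolic.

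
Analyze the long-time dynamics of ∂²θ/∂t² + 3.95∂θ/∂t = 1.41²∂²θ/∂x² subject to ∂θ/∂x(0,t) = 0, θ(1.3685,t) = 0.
Long-time behavior: θ → 0. Damping (γ=3.95) dissipates energy; oscillations decay exponentially.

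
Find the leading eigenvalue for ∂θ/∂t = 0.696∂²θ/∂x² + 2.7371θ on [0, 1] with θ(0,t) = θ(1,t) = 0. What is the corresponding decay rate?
Eigenvalues: λₙ = 0.696n²π²/1² - 2.7371.
First three modes:
  n=1: λ₁ = 0.696π² - 2.7371 ≈ 4.132
  n=2: λ₂ = 2.784π² - 2.7371 ≈ 24.74
  n=3: λ₃ = 6.264π² - 2.7371 ≈ 59.086
Since 0.696π² ≈ 6.869 > 2.7371, all λₙ > 0.
The n=1 mode decays slowest → dominates as t → ∞.
Asymptotic: θ ~ c₁ sin(πx/1) e^{-λ₁t} with decay rate λ₁ ≈ 4.132.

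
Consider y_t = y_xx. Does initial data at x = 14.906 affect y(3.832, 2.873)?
Yes, for any finite x. The heat equation has infinite propagation speed, so all initial data affects all points at any t > 0.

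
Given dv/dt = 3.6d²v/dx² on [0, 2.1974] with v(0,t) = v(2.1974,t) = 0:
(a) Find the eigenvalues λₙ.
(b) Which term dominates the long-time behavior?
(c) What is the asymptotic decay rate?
Eigenvalues: λₙ = 3.6n²π²/2.1974².
First three modes:
  n=1: λ₁ = 3.6π²/2.1974² ≈ 7.358
  n=2: λ₂ = 14.4π²/2.1974² ≈ 29.434 (4× faster decay)
  n=3: λ₃ = 32.4π²/2.1974² ≈ 66.226 (9× faster decay)
As t → ∞, higher modes decay exponentially faster. The n=1 mode dominates: v ~ c₁ sin(πx/2.1974) e^{-λ₁t}.
Decay rate: λ₁ = 3.6π²/2.1974² ≈ 7.358.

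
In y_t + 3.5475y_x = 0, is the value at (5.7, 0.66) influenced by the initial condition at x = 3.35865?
Yes. The characteristic through (5.7, 0.66) passes through x = 3.35865.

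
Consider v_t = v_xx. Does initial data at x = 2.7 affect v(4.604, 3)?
Yes, for any finite x. The heat equation has infinite propagation speed, so all initial data affects all points at any t > 0.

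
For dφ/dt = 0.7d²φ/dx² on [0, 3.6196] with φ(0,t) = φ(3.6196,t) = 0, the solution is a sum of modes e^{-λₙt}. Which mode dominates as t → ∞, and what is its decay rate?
Eigenvalues: λₙ = 0.7n²π²/3.6196².
First three modes:
  n=1: λ₁ = 0.7π²/3.6196² ≈ 0.527
  n=2: λ₂ = 2.8π²/3.6196² ≈ 2.109 (4× faster decay)
  n=3: λ₃ = 6.3π²/3.6196² ≈ 4.746 (9× faster decay)
As t → ∞, higher modes decay exponentially faster. The n=1 mode dominates: φ ~ c₁ sin(πx/3.6196) e^{-λ₁t}.
Decay rate: λ₁ = 0.7π²/3.6196² ≈ 0.527.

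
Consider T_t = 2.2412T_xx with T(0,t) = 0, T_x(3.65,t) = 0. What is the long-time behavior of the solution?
As t → ∞, T → 0. Heat escapes through the Dirichlet boundary.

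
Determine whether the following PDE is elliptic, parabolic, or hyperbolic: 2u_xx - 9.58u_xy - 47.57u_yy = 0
Coefficients: A = 2, B = -9.58, C = -47.57. B² - 4AC = 472.3364, which is positive, so the equation is hyperbolic.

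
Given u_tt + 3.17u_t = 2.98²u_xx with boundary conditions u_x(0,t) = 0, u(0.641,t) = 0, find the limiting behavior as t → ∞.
u → 0. Damping (γ=3.17) dissipates energy; oscillations decay exponentially.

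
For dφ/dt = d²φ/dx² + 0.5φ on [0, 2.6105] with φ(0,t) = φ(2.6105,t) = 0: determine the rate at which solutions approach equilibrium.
Eigenvalues: λₙ = n²π²/2.6105² - 0.5.
First three modes:
  n=1: λ₁ = π²/2.6105² - 0.5 ≈ 0.948
  n=2: λ₂ = 4π²/2.6105² - 0.5 ≈ 5.293
  n=3: λ₃ = 9π²/2.6105² - 0.5 ≈ 12.535
Since π²/2.6105² ≈ 1.448 > 0.5, all λₙ > 0.
The n=1 mode decays slowest → dominates as t → ∞.
Asymptotic: φ ~ c₁ sin(πx/2.6105) e^{-λ₁t} with decay rate λ₁ ≈ 0.948.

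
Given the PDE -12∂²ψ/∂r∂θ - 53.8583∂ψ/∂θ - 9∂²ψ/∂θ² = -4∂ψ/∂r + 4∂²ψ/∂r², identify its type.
Rewriting in standard form: -4∂²ψ/∂r² - 12∂²ψ/∂r∂θ - 9∂²ψ/∂θ² + 4∂ψ/∂r - 53.8583∂ψ/∂θ = 0. The second-order coefficients are A = -4, B = -12, C = -9. Since B² - 4AC = 0 = 0, this is a parabolic PDE.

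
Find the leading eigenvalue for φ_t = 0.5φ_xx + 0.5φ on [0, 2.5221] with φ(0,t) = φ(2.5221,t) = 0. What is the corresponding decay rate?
Eigenvalues: λₙ = 0.5n²π²/2.5221² - 0.5.
First three modes:
  n=1: λ₁ = 0.5π²/2.5221² - 0.5 ≈ 0.276
  n=2: λ₂ = 2π²/2.5221² - 0.5 ≈ 2.603
  n=3: λ₃ = 4.5π²/2.5221² - 0.5 ≈ 6.482
Since 0.5π²/2.5221² ≈ 0.776 > 0.5, all λₙ > 0.
The n=1 mode decays slowest → dominates as t → ∞.
Asymptotic: φ ~ c₁ sin(πx/2.5221) e^{-λ₁t} with decay rate λ₁ ≈ 0.276.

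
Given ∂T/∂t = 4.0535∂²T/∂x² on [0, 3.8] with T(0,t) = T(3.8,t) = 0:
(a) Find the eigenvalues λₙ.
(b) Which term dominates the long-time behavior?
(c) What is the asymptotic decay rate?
Eigenvalues: λₙ = 4.0535n²π²/3.8².
First three modes:
  n=1: λ₁ = 4.0535π²/3.8² ≈ 2.771
  n=2: λ₂ = 16.214π²/3.8² ≈ 11.082 (4× faster decay)
  n=3: λ₃ = 36.4815π²/3.8² ≈ 24.935 (9× faster decay)
As t → ∞, higher modes decay exponentially faster. The n=1 mode dominates: T ~ c₁ sin(πx/3.8) e^{-λ₁t}.
Decay rate: λ₁ = 4.0535π²/3.8² ≈ 2.771.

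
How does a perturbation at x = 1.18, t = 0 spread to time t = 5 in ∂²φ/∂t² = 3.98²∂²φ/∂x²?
Domain of influence: [-18.72, 21.08]. Data at x = 1.18 spreads outward at speed 3.98.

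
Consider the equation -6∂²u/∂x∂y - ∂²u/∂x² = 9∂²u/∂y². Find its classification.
Rewriting in standard form: -∂²u/∂x² - 6∂²u/∂x∂y - 9∂²u/∂y² = 0. Parabolic. (A = -1, B = -6, C = -9 gives B² - 4AC = 0.)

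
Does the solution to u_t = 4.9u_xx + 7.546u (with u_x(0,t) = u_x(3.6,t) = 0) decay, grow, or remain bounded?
u grows unboundedly. With Neumann BCs the constant mode has diffusion eigenvalue 0, so any r > 0 makes it grow like e^(7.546t); solution grows exponentially.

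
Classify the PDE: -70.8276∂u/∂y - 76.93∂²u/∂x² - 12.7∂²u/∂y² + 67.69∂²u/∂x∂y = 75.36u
Rewriting in standard form: -76.93∂²u/∂x² + 67.69∂²u/∂x∂y - 12.7∂²u/∂y² - 70.8276∂u/∂y - 75.36u = 0. A = -76.93, B = 67.69, C = -12.7. Discriminant B² - 4AC = 673.8921. Since 673.8921 > 0, hyperbolic.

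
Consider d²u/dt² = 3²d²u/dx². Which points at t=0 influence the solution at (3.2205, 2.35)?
Domain of dependence: [-3.8295, 10.2705]. Signals travel at speed 3, so data within |x - 3.2205| ≤ 3·2.35 = 7.05 can reach the point.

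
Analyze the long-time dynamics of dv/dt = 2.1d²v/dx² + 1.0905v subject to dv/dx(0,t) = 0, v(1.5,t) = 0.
Long-time behavior: v → 0. Diffusion dominates reaction (r=1.0905 < κπ²/(4L²)≈2.3); solution decays.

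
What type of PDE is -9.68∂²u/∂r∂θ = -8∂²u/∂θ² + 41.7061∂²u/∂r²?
Rewriting in standard form: -41.7061∂²u/∂r² - 9.68∂²u/∂r∂θ + 8∂²u/∂θ² = 0. With A = -41.7061, B = -9.68, C = 8, the discriminant is 1428.2976. This is a hyperbolic PDE.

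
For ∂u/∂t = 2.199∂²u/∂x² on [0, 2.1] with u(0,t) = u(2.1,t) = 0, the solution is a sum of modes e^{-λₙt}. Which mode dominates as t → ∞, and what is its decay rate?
Eigenvalues: λₙ = 2.199n²π²/2.1².
First three modes:
  n=1: λ₁ = 2.199π²/2.1² ≈ 4.921
  n=2: λ₂ = 8.796π²/2.1² ≈ 19.685 (4× faster decay)
  n=3: λ₃ = 19.791π²/2.1² ≈ 44.292 (9× faster decay)
As t → ∞, higher modes decay exponentially faster. The n=1 mode dominates: u ~ c₁ sin(πx/2.1) e^{-λ₁t}.
Decay rate: λ₁ = 2.199π²/2.1² ≈ 4.921.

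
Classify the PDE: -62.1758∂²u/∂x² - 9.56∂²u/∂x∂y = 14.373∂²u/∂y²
Rewriting in standard form: -62.1758∂²u/∂x² - 9.56∂²u/∂x∂y - 14.373∂²u/∂y² = 0. A = -62.1758, B = -9.56, C = -14.373. Discriminant B² - 4AC = -3483.2174936. Since -3483.2174936 < 0, elliptic.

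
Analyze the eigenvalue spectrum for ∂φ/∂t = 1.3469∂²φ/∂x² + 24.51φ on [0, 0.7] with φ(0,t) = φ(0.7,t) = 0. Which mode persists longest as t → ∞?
Eigenvalues: λₙ = 1.3469n²π²/0.7² - 24.51.
First three modes:
  n=1: λ₁ = 1.3469π²/0.7² - 24.51 ≈ 2.619
  n=2: λ₂ = 5.3876π²/0.7² - 24.51 ≈ 84.007
  n=3: λ₃ = 12.1221π²/0.7² - 24.51 ≈ 219.654
Since 1.3469π²/0.7² ≈ 27.129 > 24.51, all λₙ > 0.
The n=1 mode decays slowest → dominates as t → ∞.
Asymptotic: φ ~ c₁ sin(πx/0.7) e^{-λ₁t} with decay rate λ₁ ≈ 2.619.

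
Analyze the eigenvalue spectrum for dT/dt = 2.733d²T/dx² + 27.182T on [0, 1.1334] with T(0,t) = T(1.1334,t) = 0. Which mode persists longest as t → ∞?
Eigenvalues: λₙ = 2.733n²π²/1.1334² - 27.182.
First three modes:
  n=1: λ₁ = 2.733π²/1.1334² - 27.182 ≈ -6.184
  n=2: λ₂ = 10.932π²/1.1334² - 27.182 ≈ 56.809
  n=3: λ₃ = 24.597π²/1.1334² - 27.182 ≈ 161.798
Since 2.733π²/1.1334² ≈ 20.998 < 27.182, λ₁ < 0.
The n=1 mode grows fastest (−λₙ is largest for n=1) → dominates.
Asymptotic: T ~ c₁ sin(πx/1.1334) e^{6.184t} (exponential growth at rate −λ₁ ≈ 6.184).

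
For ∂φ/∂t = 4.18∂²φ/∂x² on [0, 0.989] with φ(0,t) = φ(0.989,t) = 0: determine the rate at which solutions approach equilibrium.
Eigenvalues: λₙ = 4.18n²π²/0.989².
First three modes:
  n=1: λ₁ = 4.18π²/0.989² ≈ 42.178
  n=2: λ₂ = 16.72π²/0.989² ≈ 168.711 (4× faster decay)
  n=3: λ₃ = 37.62π²/0.989² ≈ 379.6 (9× faster decay)
As t → ∞, higher modes decay exponentially faster. The n=1 mode dominates: φ ~ c₁ sin(πx/0.989) e^{-λ₁t}.
Decay rate: λ₁ = 4.18π²/0.989² ≈ 42.178.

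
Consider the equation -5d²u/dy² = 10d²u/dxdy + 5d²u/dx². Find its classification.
Rewriting in standard form: -5d²u/dx² - 10d²u/dxdy - 5d²u/dy² = 0. Parabolic. (A = -5, B = -10, C = -5 gives B² - 4AC = 0.)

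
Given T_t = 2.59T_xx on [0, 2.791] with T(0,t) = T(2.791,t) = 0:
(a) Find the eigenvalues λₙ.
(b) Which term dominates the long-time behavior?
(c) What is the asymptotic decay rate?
Eigenvalues: λₙ = 2.59n²π²/2.791².
First three modes:
  n=1: λ₁ = 2.59π²/2.791² ≈ 3.282
  n=2: λ₂ = 10.36π²/2.791² ≈ 13.126 (4× faster decay)
  n=3: λ₃ = 23.31π²/2.791² ≈ 29.534 (9× faster decay)
As t → ∞, higher modes decay exponentially faster. The n=1 mode dominates: T ~ c₁ sin(πx/2.791) e^{-λ₁t}.
Decay rate: λ₁ = 2.59π²/2.791² ≈ 3.282.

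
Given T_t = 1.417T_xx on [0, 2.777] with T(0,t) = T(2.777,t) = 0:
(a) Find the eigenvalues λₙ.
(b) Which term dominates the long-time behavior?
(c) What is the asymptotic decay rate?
Eigenvalues: λₙ = 1.417n²π²/2.777².
First three modes:
  n=1: λ₁ = 1.417π²/2.777² ≈ 1.814
  n=2: λ₂ = 5.668π²/2.777² ≈ 7.254 (4× faster decay)
  n=3: λ₃ = 12.753π²/2.777² ≈ 16.322 (9× faster decay)
As t → ∞, higher modes decay exponentially faster. The n=1 mode dominates: T ~ c₁ sin(πx/2.777) e^{-λ₁t}.
Decay rate: λ₁ = 1.417π²/2.777² ≈ 1.814.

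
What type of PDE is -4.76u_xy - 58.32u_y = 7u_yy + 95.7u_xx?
Rewriting in standard form: -95.7u_xx - 4.76u_xy - 7u_yy - 58.32u_y = 0. With A = -95.7, B = -4.76, C = -7, the discriminant is -2656.9424. This is an elliptic PDE.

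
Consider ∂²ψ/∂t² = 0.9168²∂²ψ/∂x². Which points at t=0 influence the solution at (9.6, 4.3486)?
Domain of dependence: [5.61320352, 13.58679648]. Signals travel at speed 0.9168, so data within |x - 9.6| ≤ 0.9168·4.3486 = 3.98679648 can reach the point.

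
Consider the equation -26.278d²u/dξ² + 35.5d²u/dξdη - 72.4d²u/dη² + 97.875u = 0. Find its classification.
Elliptic. (A = -26.278, B = 35.5, C = -72.4 gives B² - 4AC = -6349.8588.)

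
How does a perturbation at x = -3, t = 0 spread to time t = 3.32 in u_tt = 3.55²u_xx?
Domain of influence: [-14.786, 8.786]. Data at x = -3 spreads outward at speed 3.55.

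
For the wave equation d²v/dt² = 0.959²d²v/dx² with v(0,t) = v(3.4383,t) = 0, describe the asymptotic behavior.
v oscillates (no decay). Energy is conserved; the solution oscillates indefinitely as standing waves.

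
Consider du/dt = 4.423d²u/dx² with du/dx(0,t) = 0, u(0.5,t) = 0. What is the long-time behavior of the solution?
As t → ∞, u → 0. Heat escapes through the Dirichlet boundary.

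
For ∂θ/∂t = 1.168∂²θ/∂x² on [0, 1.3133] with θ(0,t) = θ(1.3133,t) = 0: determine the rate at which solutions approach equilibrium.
Eigenvalues: λₙ = 1.168n²π²/1.3133².
First three modes:
  n=1: λ₁ = 1.168π²/1.3133² ≈ 6.684
  n=2: λ₂ = 4.672π²/1.3133² ≈ 26.735 (4× faster decay)
  n=3: λ₃ = 10.512π²/1.3133² ≈ 60.153 (9× faster decay)
As t → ∞, higher modes decay exponentially faster. The n=1 mode dominates: θ ~ c₁ sin(πx/1.3133) e^{-λ₁t}.
Decay rate: λ₁ = 1.168π²/1.3133² ≈ 6.684.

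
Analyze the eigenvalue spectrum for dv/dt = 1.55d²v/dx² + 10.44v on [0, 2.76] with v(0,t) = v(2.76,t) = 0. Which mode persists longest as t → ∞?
Eigenvalues: λₙ = 1.55n²π²/2.76² - 10.44.
First three modes:
  n=1: λ₁ = 1.55π²/2.76² - 10.44 ≈ -8.432
  n=2: λ₂ = 6.2π²/2.76² - 10.44 ≈ -2.407
  n=3: λ₃ = 13.95π²/2.76² - 10.44 ≈ 7.634
Since 1.55π²/2.76² ≈ 2.008 < 10.44, λ₁ < 0.
The n=1 mode grows fastest (−λₙ is largest for n=1) → dominates.
Asymptotic: v ~ c₁ sin(πx/2.76) e^{8.432t} (exponential growth at rate −λ₁ ≈ 8.432).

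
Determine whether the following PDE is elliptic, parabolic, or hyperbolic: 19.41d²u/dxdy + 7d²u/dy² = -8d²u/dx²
Rewriting in standard form: 8d²u/dx² + 19.41d²u/dxdy + 7d²u/dy² = 0. Coefficients: A = 8, B = 19.41, C = 7. B² - 4AC = 152.7481, which is positive, so the equation is hyperbolic.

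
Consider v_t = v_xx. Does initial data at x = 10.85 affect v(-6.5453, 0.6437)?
Yes, for any finite x. The heat equation has infinite propagation speed, so all initial data affects all points at any t > 0.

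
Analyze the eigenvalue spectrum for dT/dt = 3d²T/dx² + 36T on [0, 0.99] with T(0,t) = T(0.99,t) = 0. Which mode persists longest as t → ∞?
Eigenvalues: λₙ = 3n²π²/0.99² - 36.
First three modes:
  n=1: λ₁ = 3π²/0.99² - 36 ≈ -5.79
  n=2: λ₂ = 12π²/0.99² - 36 ≈ 84.84
  n=3: λ₃ = 27π²/0.99² - 36 ≈ 235.89
Since 3π²/0.99² ≈ 30.21 < 36, λ₁ < 0.
The n=1 mode grows fastest (−λₙ is largest for n=1) → dominates.
Asymptotic: T ~ c₁ sin(πx/0.99) e^{5.79t} (exponential growth at rate −λ₁ ≈ 5.79).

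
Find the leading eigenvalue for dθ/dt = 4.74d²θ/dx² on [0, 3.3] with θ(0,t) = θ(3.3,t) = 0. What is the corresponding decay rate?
Eigenvalues: λₙ = 4.74n²π²/3.3².
First three modes:
  n=1: λ₁ = 4.74π²/3.3² ≈ 4.296
  n=2: λ₂ = 18.96π²/3.3² ≈ 17.183 (4× faster decay)
  n=3: λ₃ = 42.66π²/3.3² ≈ 38.663 (9× faster decay)
As t → ∞, higher modes decay exponentially faster. The n=1 mode dominates: θ ~ c₁ sin(πx/3.3) e^{-λ₁t}.
Decay rate: λ₁ = 4.74π²/3.3² ≈ 4.296.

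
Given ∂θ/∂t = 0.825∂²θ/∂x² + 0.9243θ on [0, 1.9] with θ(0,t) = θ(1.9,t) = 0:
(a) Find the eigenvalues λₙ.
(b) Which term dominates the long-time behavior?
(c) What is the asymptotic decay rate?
Eigenvalues: λₙ = 0.825n²π²/1.9² - 0.9243.
First three modes:
  n=1: λ₁ = 0.825π²/1.9² - 0.9243 ≈ 1.331
  n=2: λ₂ = 3.3π²/1.9² - 0.9243 ≈ 8.098
  n=3: λ₃ = 7.425π²/1.9² - 0.9243 ≈ 19.375
Since 0.825π²/1.9² ≈ 2.256 > 0.9243, all λₙ > 0.
The n=1 mode decays slowest → dominates as t → ∞.
Asymptotic: θ ~ c₁ sin(πx/1.9) e^{-λ₁t} with decay rate λ₁ ≈ 1.331.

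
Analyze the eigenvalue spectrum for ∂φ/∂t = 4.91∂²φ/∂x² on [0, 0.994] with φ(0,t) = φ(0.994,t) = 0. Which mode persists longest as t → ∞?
Eigenvalues: λₙ = 4.91n²π²/0.994².
First three modes:
  n=1: λ₁ = 4.91π²/0.994² ≈ 49.047
  n=2: λ₂ = 19.64π²/0.994² ≈ 196.186 (4× faster decay)
  n=3: λ₃ = 44.19π²/0.994² ≈ 441.419 (9× faster decay)
As t → ∞, higher modes decay exponentially faster. The n=1 mode dominates: φ ~ c₁ sin(πx/0.994) e^{-λ₁t}.
Decay rate: λ₁ = 4.91π²/0.994² ≈ 49.047.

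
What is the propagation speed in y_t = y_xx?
Infinite. The heat equation is parabolic, not hyperbolic, so disturbances propagate instantly.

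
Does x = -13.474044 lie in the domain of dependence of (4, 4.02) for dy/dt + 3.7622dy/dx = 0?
No. Only data at x = -11.124044 affects (4, 4.02). Advection has one-way propagation along characteristics.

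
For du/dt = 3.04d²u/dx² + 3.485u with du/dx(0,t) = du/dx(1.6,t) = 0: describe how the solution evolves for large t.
u grows unboundedly. With Neumann BCs the constant mode has diffusion eigenvalue 0, so any r > 0 makes it grow like e^(3.485t); solution grows exponentially.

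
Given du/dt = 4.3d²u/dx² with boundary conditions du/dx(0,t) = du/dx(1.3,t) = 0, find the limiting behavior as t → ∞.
u → constant (steady state). Heat is conserved (no flux at boundaries); solution approaches the spatial average.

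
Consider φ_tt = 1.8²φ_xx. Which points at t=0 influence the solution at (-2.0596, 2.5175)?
Domain of dependence: [-6.5911, 2.4719]. Signals travel at speed 1.8, so data within |x - -2.0596| ≤ 1.8·2.5175 = 4.5315 can reach the point.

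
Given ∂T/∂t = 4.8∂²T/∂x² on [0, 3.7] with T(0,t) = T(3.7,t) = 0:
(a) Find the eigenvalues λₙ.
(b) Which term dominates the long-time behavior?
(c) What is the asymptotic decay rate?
Eigenvalues: λₙ = 4.8n²π²/3.7².
First three modes:
  n=1: λ₁ = 4.8π²/3.7² ≈ 3.46
  n=2: λ₂ = 19.2π²/3.7² ≈ 13.842 (4× faster decay)
  n=3: λ₃ = 43.2π²/3.7² ≈ 31.144 (9× faster decay)
As t → ∞, higher modes decay exponentially faster. The n=1 mode dominates: T ~ c₁ sin(πx/3.7) e^{-λ₁t}.
Decay rate: λ₁ = 4.8π²/3.7² ≈ 3.46.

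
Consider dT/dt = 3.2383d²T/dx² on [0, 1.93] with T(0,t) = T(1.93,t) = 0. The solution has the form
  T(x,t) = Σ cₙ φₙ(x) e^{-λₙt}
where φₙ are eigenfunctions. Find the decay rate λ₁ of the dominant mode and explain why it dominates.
Eigenvalues: λₙ = 3.2383n²π²/1.93².
First three modes:
  n=1: λ₁ = 3.2383π²/1.93² ≈ 8.58
  n=2: λ₂ = 12.9532π²/1.93² ≈ 34.321 (4× faster decay)
  n=3: λ₃ = 29.1447π²/1.93² ≈ 77.223 (9× faster decay)
As t → ∞, higher modes decay exponentially faster. The n=1 mode dominates: T ~ c₁ sin(πx/1.93) e^{-λ₁t}.
Decay rate: λ₁ = 3.2383π²/1.93² ≈ 8.58.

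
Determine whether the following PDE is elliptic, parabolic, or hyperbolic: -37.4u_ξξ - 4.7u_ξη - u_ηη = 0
Coefficients: A = -37.4, B = -4.7, C = -1. B² - 4AC = -127.51, which is negative, so the equation is elliptic.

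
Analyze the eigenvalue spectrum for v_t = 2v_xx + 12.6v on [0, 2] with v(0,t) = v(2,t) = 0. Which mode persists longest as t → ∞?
Eigenvalues: λₙ = 2n²π²/2² - 12.6.
First three modes:
  n=1: λ₁ = 2π²/2² - 12.6 ≈ -7.665
  n=2: λ₂ = 8π²/2² - 12.6 ≈ 7.139
  n=3: λ₃ = 18π²/2² - 12.6 ≈ 31.813
Since 2π²/2² ≈ 4.935 < 12.6, λ₁ < 0.
The n=1 mode grows fastest (−λₙ is largest for n=1) → dominates.
Asymptotic: v ~ c₁ sin(πx/2) e^{7.665t} (exponential growth at rate −λ₁ ≈ 7.665).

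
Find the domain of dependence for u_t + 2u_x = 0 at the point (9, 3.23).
A single point: x = 2.54. The characteristic through (9, 3.23) is x - 2t = const, so x = 9 - 2·3.23 = 2.54.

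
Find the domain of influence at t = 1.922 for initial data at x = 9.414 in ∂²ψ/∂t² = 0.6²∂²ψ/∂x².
Domain of influence: [8.2608, 10.5672]. Data at x = 9.414 spreads outward at speed 0.6.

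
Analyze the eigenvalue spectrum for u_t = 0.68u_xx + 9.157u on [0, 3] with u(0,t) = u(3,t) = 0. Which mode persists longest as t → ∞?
Eigenvalues: λₙ = 0.68n²π²/3² - 9.157.
First three modes:
  n=1: λ₁ = 0.68π²/3² - 9.157 ≈ -8.411
  n=2: λ₂ = 2.72π²/3² - 9.157 ≈ -6.174
  n=3: λ₃ = 6.12π²/3² - 9.157 ≈ -2.446
Since 0.68π²/3² ≈ 0.746 < 9.157, λ₁ < 0.
The n=1 mode grows fastest (−λₙ is largest for n=1) → dominates.
Asymptotic: u ~ c₁ sin(πx/3) e^{8.411t} (exponential growth at rate −λ₁ ≈ 8.411).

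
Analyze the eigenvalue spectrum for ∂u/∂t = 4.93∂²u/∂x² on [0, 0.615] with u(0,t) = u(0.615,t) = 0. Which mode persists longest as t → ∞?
Eigenvalues: λₙ = 4.93n²π²/0.615².
First three modes:
  n=1: λ₁ = 4.93π²/0.615² ≈ 128.646
  n=2: λ₂ = 19.72π²/0.615² ≈ 514.584 (4× faster decay)
  n=3: λ₃ = 44.37π²/0.615² ≈ 1157.814 (9× faster decay)
As t → ∞, higher modes decay exponentially faster. The n=1 mode dominates: u ~ c₁ sin(πx/0.615) e^{-λ₁t}.
Decay rate: λ₁ = 4.93π²/0.615² ≈ 128.646.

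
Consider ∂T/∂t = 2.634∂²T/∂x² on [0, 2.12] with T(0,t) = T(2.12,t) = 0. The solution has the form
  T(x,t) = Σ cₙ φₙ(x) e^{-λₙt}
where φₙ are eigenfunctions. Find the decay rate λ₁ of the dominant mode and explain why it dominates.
Eigenvalues: λₙ = 2.634n²π²/2.12².
First three modes:
  n=1: λ₁ = 2.634π²/2.12² ≈ 5.784
  n=2: λ₂ = 10.536π²/2.12² ≈ 23.137 (4× faster decay)
  n=3: λ₃ = 23.706π²/2.12² ≈ 52.058 (9× faster decay)
As t → ∞, higher modes decay exponentially faster. The n=1 mode dominates: T ~ c₁ sin(πx/2.12) e^{-λ₁t}.
Decay rate: λ₁ = 2.634π²/2.12² ≈ 5.784.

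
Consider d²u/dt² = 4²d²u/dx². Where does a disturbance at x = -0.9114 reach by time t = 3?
Domain of influence: [-12.9114, 11.0886]. Data at x = -0.9114 spreads outward at speed 4.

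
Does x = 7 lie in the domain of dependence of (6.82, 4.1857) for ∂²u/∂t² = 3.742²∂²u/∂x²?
Yes. The domain of dependence is [-8.8428894, 22.4828894], and 7 ∈ [-8.8428894, 22.4828894].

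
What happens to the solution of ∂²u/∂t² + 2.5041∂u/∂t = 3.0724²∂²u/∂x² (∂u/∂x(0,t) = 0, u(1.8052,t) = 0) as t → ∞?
u → 0. Damping (γ=2.5041) dissipates energy; oscillations decay exponentially.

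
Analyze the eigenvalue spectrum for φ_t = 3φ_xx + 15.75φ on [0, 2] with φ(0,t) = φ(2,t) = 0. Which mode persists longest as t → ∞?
Eigenvalues: λₙ = 3n²π²/2² - 15.75.
First three modes:
  n=1: λ₁ = 3π²/2² - 15.75 ≈ -8.348
  n=2: λ₂ = 12π²/2² - 15.75 ≈ 13.859
  n=3: λ₃ = 27π²/2² - 15.75 ≈ 50.87
Since 3π²/2² ≈ 7.402 < 15.75, λ₁ < 0.
The n=1 mode grows fastest (−λₙ is largest for n=1) → dominates.
Asymptotic: φ ~ c₁ sin(πx/2) e^{8.348t} (exponential growth at rate −λ₁ ≈ 8.348).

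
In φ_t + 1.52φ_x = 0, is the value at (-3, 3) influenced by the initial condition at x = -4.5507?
No. Only data at x = -7.56 affects (-3, 3). Advection has one-way propagation along characteristics.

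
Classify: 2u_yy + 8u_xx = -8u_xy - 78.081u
Rewriting in standard form: 8u_xx + 8u_xy + 2u_yy + 78.081u = 0. Parabolic (discriminant = 0).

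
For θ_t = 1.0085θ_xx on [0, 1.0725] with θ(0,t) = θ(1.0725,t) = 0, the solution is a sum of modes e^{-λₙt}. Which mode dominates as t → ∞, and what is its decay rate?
Eigenvalues: λₙ = 1.0085n²π²/1.0725².
First three modes:
  n=1: λ₁ = 1.0085π²/1.0725² ≈ 8.653
  n=2: λ₂ = 4.034π²/1.0725² ≈ 34.613 (4× faster decay)
  n=3: λ₃ = 9.0765π²/1.0725² ≈ 77.88 (9× faster decay)
As t → ∞, higher modes decay exponentially faster. The n=1 mode dominates: θ ~ c₁ sin(πx/1.0725) e^{-λ₁t}.
Decay rate: λ₁ = 1.0085π²/1.0725² ≈ 8.653.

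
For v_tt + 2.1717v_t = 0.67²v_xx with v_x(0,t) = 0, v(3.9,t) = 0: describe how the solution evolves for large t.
v → 0. Damping (γ=2.1717) dissipates energy; oscillations decay exponentially.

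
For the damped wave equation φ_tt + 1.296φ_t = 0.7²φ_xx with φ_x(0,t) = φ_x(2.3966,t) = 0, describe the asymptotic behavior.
φ → constant (steady state). Damping (γ=1.296) dissipates the nonconstant modes; with Neumann BCs the spatial average obeys M''+γM'=0 and tends to a finite limit.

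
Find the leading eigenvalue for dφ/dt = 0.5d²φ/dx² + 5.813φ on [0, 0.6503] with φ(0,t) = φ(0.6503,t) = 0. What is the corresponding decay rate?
Eigenvalues: λₙ = 0.5n²π²/0.6503² - 5.813.
First three modes:
  n=1: λ₁ = 0.5π²/0.6503² - 5.813 ≈ 5.856
  n=2: λ₂ = 2π²/0.6503² - 5.813 ≈ 40.864
  n=3: λ₃ = 4.5π²/0.6503² - 5.813 ≈ 99.21
Since 0.5π²/0.6503² ≈ 11.669 > 5.813, all λₙ > 0.
The n=1 mode decays slowest → dominates as t → ∞.
Asymptotic: φ ~ c₁ sin(πx/0.6503) e^{-λ₁t} with decay rate λ₁ ≈ 5.856.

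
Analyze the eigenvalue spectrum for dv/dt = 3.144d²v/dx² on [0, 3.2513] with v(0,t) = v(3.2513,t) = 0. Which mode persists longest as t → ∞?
Eigenvalues: λₙ = 3.144n²π²/3.2513².
First three modes:
  n=1: λ₁ = 3.144π²/3.2513² ≈ 2.935
  n=2: λ₂ = 12.576π²/3.2513² ≈ 11.742 (4× faster decay)
  n=3: λ₃ = 28.296π²/3.2513² ≈ 26.419 (9× faster decay)
As t → ∞, higher modes decay exponentially faster. The n=1 mode dominates: v ~ c₁ sin(πx/3.2513) e^{-λ₁t}.
Decay rate: λ₁ = 3.144π²/3.2513² ≈ 2.935.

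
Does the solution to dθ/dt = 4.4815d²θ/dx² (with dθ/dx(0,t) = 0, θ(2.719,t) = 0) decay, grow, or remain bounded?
θ → 0. Heat escapes through the Dirichlet boundary.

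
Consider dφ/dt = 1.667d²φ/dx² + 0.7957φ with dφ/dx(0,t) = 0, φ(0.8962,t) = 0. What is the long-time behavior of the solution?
As t → ∞, φ → 0. Diffusion dominates reaction (r=0.7957 < κπ²/(4L²)≈5.12); solution decays.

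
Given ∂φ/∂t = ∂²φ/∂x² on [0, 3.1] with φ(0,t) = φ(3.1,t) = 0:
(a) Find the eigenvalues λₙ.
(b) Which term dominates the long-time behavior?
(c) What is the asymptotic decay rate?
Eigenvalues: λₙ = n²π²/3.1².
First three modes:
  n=1: λ₁ = π²/3.1² ≈ 1.027
  n=2: λ₂ = 4π²/3.1² ≈ 4.108 (4× faster decay)
  n=3: λ₃ = 9π²/3.1² ≈ 9.243 (9× faster decay)
As t → ∞, higher modes decay exponentially faster. The n=1 mode dominates: φ ~ c₁ sin(πx/3.1) e^{-λ₁t}.
Decay rate: λ₁ = π²/3.1² ≈ 1.027.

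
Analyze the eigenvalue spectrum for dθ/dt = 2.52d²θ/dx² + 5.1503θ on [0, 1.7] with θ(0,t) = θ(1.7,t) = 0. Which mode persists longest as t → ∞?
Eigenvalues: λₙ = 2.52n²π²/1.7² - 5.1503.
First three modes:
  n=1: λ₁ = 2.52π²/1.7² - 5.1503 ≈ 3.456
  n=2: λ₂ = 10.08π²/1.7² - 5.1503 ≈ 29.274
  n=3: λ₃ = 22.68π²/1.7² - 5.1503 ≈ 72.304
Since 2.52π²/1.7² ≈ 8.606 > 5.1503, all λₙ > 0.
The n=1 mode decays slowest → dominates as t → ∞.
Asymptotic: θ ~ c₁ sin(πx/1.7) e^{-λ₁t} with decay rate λ₁ ≈ 3.456.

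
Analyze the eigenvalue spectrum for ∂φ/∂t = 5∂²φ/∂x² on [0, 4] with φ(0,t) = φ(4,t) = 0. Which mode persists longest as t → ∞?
Eigenvalues: λₙ = 5n²π²/4².
First three modes:
  n=1: λ₁ = 5π²/4² ≈ 3.084
  n=2: λ₂ = 20π²/4² ≈ 12.337 (4× faster decay)
  n=3: λ₃ = 45π²/4² ≈ 27.758 (9× faster decay)
As t → ∞, higher modes decay exponentially faster. The n=1 mode dominates: φ ~ c₁ sin(πx/4) e^{-λ₁t}.
Decay rate: λ₁ = 5π²/4² ≈ 3.084.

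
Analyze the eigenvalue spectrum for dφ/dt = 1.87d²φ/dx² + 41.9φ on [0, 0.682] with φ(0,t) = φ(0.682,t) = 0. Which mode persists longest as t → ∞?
Eigenvalues: λₙ = 1.87n²π²/0.682² - 41.9.
First three modes:
  n=1: λ₁ = 1.87π²/0.682² - 41.9 ≈ -2.22
  n=2: λ₂ = 7.48π²/0.682² - 41.9 ≈ 116.82
  n=3: λ₃ = 16.83π²/0.682² - 41.9 ≈ 315.221
Since 1.87π²/0.682² ≈ 39.68 < 41.9, λ₁ < 0.
The n=1 mode grows fastest (−λₙ is largest for n=1) → dominates.
Asymptotic: φ ~ c₁ sin(πx/0.682) e^{2.22t} (exponential growth at rate −λ₁ ≈ 2.22).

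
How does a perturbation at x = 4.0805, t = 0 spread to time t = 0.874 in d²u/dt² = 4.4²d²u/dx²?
Domain of influence: [0.2349, 7.9261]. Data at x = 4.0805 spreads outward at speed 4.4.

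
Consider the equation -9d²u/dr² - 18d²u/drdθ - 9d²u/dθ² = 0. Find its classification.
Parabolic. (A = -9, B = -18, C = -9 gives B² - 4AC = 0.)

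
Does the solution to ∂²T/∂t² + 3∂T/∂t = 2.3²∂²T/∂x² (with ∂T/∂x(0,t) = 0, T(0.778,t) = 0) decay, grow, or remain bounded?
T → 0. Damping (γ=3) dissipates energy; oscillations decay exponentially.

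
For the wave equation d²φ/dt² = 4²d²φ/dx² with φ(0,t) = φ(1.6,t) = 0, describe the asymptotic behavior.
φ oscillates (no decay). Energy is conserved; the solution oscillates indefinitely as standing waves.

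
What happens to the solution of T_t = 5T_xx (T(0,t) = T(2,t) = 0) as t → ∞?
T → 0. Heat diffuses out through both boundaries.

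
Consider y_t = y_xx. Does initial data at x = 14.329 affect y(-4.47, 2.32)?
Yes, for any finite x. The heat equation has infinite propagation speed, so all initial data affects all points at any t > 0.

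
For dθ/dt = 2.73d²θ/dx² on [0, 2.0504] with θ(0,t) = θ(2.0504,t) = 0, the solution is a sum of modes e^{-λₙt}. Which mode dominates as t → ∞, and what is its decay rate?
Eigenvalues: λₙ = 2.73n²π²/2.0504².
First three modes:
  n=1: λ₁ = 2.73π²/2.0504² ≈ 6.409
  n=2: λ₂ = 10.92π²/2.0504² ≈ 25.636 (4× faster decay)
  n=3: λ₃ = 24.57π²/2.0504² ≈ 57.68 (9× faster decay)
As t → ∞, higher modes decay exponentially faster. The n=1 mode dominates: θ ~ c₁ sin(πx/2.0504) e^{-λ₁t}.
Decay rate: λ₁ = 2.73π²/2.0504² ≈ 6.409.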